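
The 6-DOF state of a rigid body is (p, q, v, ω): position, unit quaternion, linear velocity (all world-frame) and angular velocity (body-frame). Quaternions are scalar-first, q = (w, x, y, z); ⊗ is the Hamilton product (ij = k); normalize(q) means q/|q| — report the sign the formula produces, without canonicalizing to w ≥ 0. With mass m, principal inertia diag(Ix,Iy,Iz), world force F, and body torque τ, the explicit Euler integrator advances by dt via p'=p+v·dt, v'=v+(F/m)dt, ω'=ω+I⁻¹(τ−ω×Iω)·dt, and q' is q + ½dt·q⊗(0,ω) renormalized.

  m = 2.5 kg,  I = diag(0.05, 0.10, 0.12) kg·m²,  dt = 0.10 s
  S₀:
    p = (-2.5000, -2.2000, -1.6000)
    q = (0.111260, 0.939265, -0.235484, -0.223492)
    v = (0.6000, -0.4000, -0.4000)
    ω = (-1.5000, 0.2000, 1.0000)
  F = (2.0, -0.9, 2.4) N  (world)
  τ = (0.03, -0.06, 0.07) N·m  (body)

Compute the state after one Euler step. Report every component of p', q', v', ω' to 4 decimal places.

ω×(Iω) gyroscopic = (0.0040, 0.1050, -0.0150)
angular accel α = (0.5200, -1.6500, 0.7083)
ω' = ω + α·dt = (-1.4480, 0.0350, 1.0708)
Hamilton product q⊗(0,ω) = (1.6794863, -0.3576756, -0.5817750, -0.0541130)
q' = normalize(q + ½dt·q⊗(0,ω)) = (0.1944, 0.9176, -0.2635, -0.2253)
new position p' = (-2.4400, -2.2400, -1.6400)
v' = v + a·dt = (0.6800, -0.4360, -0.3040)

p' = (-2.4400, -2.2400, -1.6400)
q' = (0.1944, 0.9176, -0.2635, -0.2253)
v' = (0.6800, -0.4360, -0.3040)
ω' = (-1.4480, 0.0350, 1.0708)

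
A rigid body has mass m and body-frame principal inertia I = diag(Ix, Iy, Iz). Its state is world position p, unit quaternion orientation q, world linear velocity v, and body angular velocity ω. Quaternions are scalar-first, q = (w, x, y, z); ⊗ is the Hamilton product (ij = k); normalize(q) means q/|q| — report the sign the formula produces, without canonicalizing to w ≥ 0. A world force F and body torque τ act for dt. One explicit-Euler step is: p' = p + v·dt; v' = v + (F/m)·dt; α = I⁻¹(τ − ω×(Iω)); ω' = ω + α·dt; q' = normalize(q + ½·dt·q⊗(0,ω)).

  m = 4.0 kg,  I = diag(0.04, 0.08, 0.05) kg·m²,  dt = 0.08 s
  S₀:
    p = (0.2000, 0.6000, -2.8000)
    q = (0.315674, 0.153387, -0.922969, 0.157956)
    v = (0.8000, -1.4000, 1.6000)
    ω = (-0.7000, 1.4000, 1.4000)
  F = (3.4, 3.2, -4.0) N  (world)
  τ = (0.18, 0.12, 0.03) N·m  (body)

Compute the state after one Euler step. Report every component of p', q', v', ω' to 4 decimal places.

p' = (0.2640, 0.4880, -2.6720)
q' = (0.3615, 0.0837, -0.9151, 0.1578)
v' = (0.8680, -1.3360, 1.5200)
ω' = (-0.2224, 1.5102, 1.5107)

(τ − ω×Iω)/I = (5.9700, 1.3775, 1.3840)
ω + α·dt = (-0.2224, 1.5102, 1.5107)
2q̇ = q⊗(0,ω) = (1.1783891, -1.7342668, 0.1166326, 0.0106071)
q + ½dt·q⊗(0,ω), renormalized = (0.3615, 0.0837, -0.9151, 0.1578)
p + v·dt = (0.2640, 0.4880, -2.6720)
v + (F/m)dt = (0.8680, -1.3360, 1.5200)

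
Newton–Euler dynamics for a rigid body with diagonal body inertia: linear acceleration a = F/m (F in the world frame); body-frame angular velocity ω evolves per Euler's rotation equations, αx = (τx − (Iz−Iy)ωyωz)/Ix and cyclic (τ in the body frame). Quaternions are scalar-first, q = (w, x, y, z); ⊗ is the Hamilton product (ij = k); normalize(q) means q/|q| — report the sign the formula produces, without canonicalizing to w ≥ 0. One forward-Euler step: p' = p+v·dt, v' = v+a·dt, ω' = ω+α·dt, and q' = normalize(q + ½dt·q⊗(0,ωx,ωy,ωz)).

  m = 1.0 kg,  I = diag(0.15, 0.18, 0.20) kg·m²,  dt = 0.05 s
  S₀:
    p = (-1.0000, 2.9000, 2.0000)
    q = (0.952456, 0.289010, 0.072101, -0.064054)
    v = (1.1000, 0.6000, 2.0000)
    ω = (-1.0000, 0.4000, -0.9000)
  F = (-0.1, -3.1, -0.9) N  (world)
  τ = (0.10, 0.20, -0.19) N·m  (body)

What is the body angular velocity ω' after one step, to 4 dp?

ω' = (-0.9643, 0.4681, -0.9445)

precession coupling ω×(Iω) = (-0.0072, -0.0450, -0.0120)
(τ − ω×Iω)/I = (0.7147, 1.3611, -0.8900)
ω' = ω + α·dt = (-0.9643, 0.4681, -0.9445)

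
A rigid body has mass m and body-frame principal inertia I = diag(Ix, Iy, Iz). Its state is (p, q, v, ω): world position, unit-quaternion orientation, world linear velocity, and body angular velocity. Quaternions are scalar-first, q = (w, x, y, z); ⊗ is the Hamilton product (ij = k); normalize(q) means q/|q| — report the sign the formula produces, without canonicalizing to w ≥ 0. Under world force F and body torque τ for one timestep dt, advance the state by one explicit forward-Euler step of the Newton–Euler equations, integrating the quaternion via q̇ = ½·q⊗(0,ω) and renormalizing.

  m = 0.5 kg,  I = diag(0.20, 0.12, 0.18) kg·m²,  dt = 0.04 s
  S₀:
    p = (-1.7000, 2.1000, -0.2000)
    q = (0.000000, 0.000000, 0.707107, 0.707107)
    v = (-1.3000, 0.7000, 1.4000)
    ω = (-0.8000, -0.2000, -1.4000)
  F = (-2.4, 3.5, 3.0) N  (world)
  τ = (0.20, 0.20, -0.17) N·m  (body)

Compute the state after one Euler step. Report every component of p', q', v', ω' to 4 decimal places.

p' = (-1.7520, 2.1280, -0.1440)
q' = (0.0226, -0.0170, 0.6954, 0.7180)
v' = (-1.4920, 0.9800, 1.6400)
ω' = (-0.7634, -0.1408, -1.4349)

(τ − ω×Iω)/I = (0.9160, 1.4800, -0.8733)
new body rate ω' = (-0.7634, -0.1408, -1.4349)
q⊗(0,ω) = (1.1313712, -0.8485284, -0.5656856, 0.5656856)
q + ½dt·q⊗(0,ω), renormalized = (0.0226, -0.0170, 0.6954, 0.7180)
a = F/m = (-4.8000, 7.0000, 6.0000)
new position p' = (-1.7520, 2.1280, -0.1440)
v + (F/m)dt = (-1.4920, 0.9800, 1.6400)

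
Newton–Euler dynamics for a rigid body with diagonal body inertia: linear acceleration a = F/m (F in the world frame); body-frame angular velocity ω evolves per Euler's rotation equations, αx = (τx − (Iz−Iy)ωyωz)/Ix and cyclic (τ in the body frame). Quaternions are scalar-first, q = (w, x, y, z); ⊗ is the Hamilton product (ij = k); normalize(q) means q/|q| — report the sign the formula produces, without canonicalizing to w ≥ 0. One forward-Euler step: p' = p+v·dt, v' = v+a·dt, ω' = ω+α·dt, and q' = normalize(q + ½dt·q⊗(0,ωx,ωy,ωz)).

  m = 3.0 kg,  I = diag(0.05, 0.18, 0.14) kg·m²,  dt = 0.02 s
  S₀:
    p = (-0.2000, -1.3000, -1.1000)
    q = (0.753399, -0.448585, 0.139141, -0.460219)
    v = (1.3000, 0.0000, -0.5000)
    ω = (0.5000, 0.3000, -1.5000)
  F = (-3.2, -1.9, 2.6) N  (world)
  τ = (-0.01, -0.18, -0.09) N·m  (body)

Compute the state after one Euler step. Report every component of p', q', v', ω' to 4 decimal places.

precession coupling ω×(Iω) = (0.0180, 0.0675, 0.0195)
(τ − ω×Iω)/I = (-0.5600, -1.3750, -0.7821)
new body rate ω' = (0.4888, 0.2725, -1.5156)
Hamilton product q⊗(0,ω) = (-0.5077783, 0.3060537, -0.6769673, -1.3342445)
updated quaternion q' = (0.7482, -0.4455, 0.1324, -0.4735)
linear accel F/m = (-1.0667, -0.6333, 0.8667)
p' = p + v·dt = (-0.1740, -1.3000, -1.1100)
new velocity v' = (1.2787, -0.0127, -0.4827)

p' = (-0.1740, -1.3000, -1.1100)
q' = (0.7482, -0.4455, 0.1324, -0.4735)
v' = (1.2787, -0.0127, -0.4827)
ω' = (0.4888, 0.2725, -1.5156)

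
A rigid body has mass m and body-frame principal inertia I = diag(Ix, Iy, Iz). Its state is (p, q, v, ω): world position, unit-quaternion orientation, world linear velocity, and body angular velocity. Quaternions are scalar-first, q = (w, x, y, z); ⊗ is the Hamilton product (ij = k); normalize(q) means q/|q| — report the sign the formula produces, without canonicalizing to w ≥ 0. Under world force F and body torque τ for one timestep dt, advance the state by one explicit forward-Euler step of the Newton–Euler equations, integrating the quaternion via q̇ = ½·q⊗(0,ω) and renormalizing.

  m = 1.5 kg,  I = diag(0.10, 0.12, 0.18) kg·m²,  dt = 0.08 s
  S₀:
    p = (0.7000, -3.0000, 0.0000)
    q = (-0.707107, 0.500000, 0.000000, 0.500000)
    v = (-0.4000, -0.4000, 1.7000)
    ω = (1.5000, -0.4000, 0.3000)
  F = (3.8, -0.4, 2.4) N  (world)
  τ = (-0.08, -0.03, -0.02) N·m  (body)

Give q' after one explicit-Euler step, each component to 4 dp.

q' = (-0.7416, 0.4646, 0.0352, 0.4826)

2q̇ = q⊗(0,ω) = (-0.9000000, -0.8606605, 0.8828428, -0.4121321)
updated quaternion q' = (-0.7416, 0.4646, 0.0352, 0.4826)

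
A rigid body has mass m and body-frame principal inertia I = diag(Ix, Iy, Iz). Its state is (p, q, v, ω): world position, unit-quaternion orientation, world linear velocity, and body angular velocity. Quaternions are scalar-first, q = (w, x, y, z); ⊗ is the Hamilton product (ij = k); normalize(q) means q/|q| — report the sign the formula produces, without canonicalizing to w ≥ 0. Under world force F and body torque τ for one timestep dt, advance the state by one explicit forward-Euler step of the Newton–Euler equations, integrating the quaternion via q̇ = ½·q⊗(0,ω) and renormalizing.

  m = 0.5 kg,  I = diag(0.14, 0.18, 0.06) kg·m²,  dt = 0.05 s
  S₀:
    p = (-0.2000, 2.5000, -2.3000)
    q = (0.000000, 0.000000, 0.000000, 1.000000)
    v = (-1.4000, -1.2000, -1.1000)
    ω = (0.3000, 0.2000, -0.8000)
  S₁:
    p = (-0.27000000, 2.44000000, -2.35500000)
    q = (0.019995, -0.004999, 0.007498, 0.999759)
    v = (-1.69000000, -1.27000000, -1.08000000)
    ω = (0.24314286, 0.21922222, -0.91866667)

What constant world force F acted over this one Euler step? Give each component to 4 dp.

F = (-2.9000, -0.7000, 0.2000)

v₁ − v₀ = (-0.29000000, -0.07000000, 0.02000000)
F = m·Δv/dt = (-2.9000, -0.7000, 0.2000)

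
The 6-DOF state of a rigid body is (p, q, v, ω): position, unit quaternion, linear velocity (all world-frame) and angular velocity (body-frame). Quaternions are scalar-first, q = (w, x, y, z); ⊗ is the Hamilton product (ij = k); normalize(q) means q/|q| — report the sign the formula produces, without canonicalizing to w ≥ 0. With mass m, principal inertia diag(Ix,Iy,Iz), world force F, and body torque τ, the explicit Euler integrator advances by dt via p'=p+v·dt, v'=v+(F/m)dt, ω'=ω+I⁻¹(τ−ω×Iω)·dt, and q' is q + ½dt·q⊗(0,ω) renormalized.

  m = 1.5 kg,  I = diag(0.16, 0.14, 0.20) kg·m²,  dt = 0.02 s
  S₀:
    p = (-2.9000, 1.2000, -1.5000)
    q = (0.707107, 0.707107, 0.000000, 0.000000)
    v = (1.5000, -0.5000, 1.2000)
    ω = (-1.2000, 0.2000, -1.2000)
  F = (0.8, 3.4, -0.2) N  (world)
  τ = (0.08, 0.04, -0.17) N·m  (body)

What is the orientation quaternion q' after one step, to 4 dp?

2q̇ = q⊗(0,ω) = (0.8485284, -0.8485284, 0.9899498, -0.7071070)
updated quaternion q' = (0.7155, 0.6985, 0.0099, -0.0071)

q' = (0.7155, 0.6985, 0.0099, -0.0071)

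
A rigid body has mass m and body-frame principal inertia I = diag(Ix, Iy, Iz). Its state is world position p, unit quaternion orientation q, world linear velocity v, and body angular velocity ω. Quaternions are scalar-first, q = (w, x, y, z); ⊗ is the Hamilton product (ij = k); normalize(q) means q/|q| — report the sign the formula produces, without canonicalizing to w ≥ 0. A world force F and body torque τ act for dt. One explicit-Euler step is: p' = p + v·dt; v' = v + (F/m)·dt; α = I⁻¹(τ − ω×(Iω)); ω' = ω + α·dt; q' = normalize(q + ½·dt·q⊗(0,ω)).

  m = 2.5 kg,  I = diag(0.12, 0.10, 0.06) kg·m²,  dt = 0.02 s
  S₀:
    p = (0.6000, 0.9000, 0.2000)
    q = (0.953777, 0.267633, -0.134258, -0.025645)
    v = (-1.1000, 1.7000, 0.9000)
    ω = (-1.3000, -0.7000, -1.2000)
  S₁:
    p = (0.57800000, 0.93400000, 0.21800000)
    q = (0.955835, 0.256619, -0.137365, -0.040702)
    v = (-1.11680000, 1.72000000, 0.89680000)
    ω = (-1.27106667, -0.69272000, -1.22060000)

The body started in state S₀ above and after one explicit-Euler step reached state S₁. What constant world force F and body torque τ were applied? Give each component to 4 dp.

v₁ − v₀ = (-0.01680000, 0.02000000, -0.00320000)
applied force F = (-2.1000, 2.5000, -0.4000)
Δω = ω₁−ω₀ = (0.02893333, 0.00728000, -0.02060000)
applied torque τ = (0.1400, 0.1300, -0.0800)

F = (-2.1000, 2.5000, -0.4000)
τ = (0.1400, 0.1300, -0.0800)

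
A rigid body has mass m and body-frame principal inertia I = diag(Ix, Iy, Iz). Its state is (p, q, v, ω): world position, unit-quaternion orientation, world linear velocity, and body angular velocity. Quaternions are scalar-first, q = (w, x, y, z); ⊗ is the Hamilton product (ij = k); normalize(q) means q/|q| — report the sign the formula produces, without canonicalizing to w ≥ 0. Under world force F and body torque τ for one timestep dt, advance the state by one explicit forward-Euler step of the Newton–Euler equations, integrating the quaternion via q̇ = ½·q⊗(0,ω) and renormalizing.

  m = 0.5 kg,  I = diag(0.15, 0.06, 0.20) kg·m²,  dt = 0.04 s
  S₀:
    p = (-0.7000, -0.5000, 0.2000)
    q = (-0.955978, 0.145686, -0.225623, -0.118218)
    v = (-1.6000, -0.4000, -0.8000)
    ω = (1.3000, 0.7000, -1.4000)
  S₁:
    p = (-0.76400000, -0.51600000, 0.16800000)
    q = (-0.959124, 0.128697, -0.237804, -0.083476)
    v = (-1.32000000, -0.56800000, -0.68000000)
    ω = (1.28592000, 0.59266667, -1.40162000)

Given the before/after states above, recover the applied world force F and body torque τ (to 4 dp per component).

ω₁ − ω₀ = (-0.01408000, -0.10733333, -0.00162000)
gyro term ω₀×Iω₀ = (-0.1372, 0.0910, -0.0819)
τ = I·(Δω/dt) + ω₀×(Iω₀) = (-0.1900, -0.0700, -0.0900)
velocity change Δv = (0.28000000, -0.16800000, 0.12000000)
applied force F = (3.5000, -2.1000, 1.5000)

F = (3.5000, -2.1000, 1.5000)
τ = (-0.1900, -0.0700, -0.0900)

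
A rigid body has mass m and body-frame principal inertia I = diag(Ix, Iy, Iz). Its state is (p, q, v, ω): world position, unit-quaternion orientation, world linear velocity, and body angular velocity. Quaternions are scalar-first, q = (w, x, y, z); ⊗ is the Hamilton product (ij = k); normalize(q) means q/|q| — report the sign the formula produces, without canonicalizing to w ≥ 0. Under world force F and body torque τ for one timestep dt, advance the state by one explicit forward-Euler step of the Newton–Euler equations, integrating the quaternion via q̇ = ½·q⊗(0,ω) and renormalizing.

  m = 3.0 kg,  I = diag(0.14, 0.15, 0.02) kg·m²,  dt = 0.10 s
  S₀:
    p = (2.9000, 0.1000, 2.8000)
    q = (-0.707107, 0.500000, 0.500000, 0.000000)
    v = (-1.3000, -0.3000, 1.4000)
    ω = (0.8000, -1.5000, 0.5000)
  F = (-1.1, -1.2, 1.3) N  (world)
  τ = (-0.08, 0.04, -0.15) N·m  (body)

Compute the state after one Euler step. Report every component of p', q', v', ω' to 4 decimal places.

a = F/m = (-0.3667, -0.4000, 0.4333)
p + v·dt = (2.7700, 0.0700, 2.9400)
v + (F/m)dt = (-1.3367, -0.3400, 1.4433)
gyro term ω×Iω = (0.0975, 0.0480, -0.0120)
(τ − ω×Iω)/I = (-1.2679, -0.0533, -6.9000)
ω' = ω + α·dt = (0.6732, -1.5053, -0.1900)
q⊗(0,ω) = (0.3500000, -0.3156856, 0.8106605, -1.5035535)
q' = normalize(q + ½dt·q⊗(0,ω)) = (-0.6869, 0.4823, 0.5384, -0.0749)

p' = (2.7700, 0.0700, 2.9400)
q' = (-0.6869, 0.4823, 0.5384, -0.0749)
v' = (-1.3367, -0.3400, 1.4433)
ω' = (0.6732, -1.5053, -0.1900)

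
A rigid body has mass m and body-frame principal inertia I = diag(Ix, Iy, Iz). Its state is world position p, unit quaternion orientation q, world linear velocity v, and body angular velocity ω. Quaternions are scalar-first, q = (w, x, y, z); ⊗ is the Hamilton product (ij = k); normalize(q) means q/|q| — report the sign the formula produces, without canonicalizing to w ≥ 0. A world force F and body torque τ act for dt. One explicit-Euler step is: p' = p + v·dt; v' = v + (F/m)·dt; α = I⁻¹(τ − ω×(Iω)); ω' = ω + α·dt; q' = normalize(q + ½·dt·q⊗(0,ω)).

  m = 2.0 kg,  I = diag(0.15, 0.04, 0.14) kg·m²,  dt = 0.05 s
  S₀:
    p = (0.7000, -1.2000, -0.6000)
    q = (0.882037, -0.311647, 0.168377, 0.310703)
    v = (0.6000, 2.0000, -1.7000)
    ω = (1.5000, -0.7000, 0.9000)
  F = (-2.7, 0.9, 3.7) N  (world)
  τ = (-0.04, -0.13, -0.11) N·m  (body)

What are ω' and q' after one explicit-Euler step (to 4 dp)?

gyro term ω×Iω = (-0.0630, 0.0135, 0.1155)
(τ − ω×Iω)/I = (0.1533, -3.5875, -1.6107)
ω + α·dt = (1.5077, -0.8794, 0.8195)
q⊗(0,ω) = (0.3057017, 1.6920869, 0.1291109, 0.7594207)
q' = normalize(q + ½dt·q⊗(0,ω)) = (0.8887, -0.2690, 0.1714, 0.3293)

ω' = (1.5077, -0.8794, 0.8195)
q' = (0.8887, -0.2690, 0.1714, 0.3293)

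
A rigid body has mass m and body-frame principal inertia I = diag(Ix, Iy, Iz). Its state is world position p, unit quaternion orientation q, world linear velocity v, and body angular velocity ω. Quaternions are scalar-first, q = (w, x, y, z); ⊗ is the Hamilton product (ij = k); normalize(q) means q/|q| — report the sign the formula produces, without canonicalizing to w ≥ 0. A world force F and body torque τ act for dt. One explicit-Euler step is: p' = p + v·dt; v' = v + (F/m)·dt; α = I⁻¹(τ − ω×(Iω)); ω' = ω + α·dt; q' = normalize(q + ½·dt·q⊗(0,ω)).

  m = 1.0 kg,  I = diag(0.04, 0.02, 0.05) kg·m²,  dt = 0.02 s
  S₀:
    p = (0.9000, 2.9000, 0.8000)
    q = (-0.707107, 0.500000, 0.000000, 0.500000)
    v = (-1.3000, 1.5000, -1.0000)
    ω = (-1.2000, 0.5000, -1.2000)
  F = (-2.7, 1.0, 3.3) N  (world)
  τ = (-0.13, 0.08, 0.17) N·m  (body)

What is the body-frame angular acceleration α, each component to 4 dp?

α = (-2.8000, 4.7200, 3.1600)

gyro term ω×Iω = (-0.0180, -0.0144, 0.0120)
α = I⁻¹(τ − ω×Iω) = (-2.8000, 4.7200, 3.1600)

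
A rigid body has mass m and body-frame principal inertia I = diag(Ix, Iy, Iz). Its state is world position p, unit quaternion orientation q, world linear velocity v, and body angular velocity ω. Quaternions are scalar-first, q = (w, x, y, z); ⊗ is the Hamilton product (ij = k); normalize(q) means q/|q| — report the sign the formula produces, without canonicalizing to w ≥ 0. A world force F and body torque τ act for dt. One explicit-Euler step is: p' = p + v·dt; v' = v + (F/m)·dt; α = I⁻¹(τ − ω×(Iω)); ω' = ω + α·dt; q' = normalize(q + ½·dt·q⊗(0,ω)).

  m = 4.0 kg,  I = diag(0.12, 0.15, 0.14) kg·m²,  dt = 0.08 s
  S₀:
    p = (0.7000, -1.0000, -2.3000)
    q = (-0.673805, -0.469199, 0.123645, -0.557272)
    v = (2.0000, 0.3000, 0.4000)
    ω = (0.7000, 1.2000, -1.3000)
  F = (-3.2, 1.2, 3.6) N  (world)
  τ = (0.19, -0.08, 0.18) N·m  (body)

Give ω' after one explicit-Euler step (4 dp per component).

(τ − ω×Iω)/I = (1.4533, -0.6547, 1.1057)
ω + α·dt = (0.8163, 1.1476, -1.2115)

ω' = (0.8163, 1.1476, -1.2115)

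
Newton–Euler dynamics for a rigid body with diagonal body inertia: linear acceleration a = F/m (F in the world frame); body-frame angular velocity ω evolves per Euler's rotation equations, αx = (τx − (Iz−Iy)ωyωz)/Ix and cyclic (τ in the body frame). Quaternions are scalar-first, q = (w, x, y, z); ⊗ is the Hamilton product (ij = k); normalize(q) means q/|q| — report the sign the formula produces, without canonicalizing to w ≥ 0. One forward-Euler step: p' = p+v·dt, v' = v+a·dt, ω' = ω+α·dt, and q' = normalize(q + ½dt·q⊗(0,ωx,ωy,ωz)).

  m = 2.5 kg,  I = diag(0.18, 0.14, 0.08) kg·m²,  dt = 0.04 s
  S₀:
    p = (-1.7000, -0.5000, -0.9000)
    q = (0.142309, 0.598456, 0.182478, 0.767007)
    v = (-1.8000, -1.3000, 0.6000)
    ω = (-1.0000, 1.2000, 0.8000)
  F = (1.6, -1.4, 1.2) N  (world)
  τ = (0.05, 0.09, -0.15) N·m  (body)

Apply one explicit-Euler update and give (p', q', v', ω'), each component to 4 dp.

gyro term ω×Iω = (-0.0576, -0.0800, 0.0480)
angular accel α = (0.5978, 1.2143, -2.4750)
ω' = ω + α·dt = (-0.9761, 1.2486, 0.7010)
Hamilton product q⊗(0,ω) = (-0.2341232, -0.9167350, -1.0750010, 1.0144724)
updated quaternion q' = (0.1375, 0.5798, 0.1609, 0.7868)
linear accel F/m = (0.6400, -0.5600, 0.4800)
p + v·dt = (-1.7720, -0.5520, -0.8760)
new velocity v' = (-1.7744, -1.3224, 0.6192)

p' = (-1.7720, -0.5520, -0.8760)
q' = (0.1375, 0.5798, 0.1609, 0.7868)
v' = (-1.7744, -1.3224, 0.6192)
ω' = (-0.9761, 1.2486, 0.7010)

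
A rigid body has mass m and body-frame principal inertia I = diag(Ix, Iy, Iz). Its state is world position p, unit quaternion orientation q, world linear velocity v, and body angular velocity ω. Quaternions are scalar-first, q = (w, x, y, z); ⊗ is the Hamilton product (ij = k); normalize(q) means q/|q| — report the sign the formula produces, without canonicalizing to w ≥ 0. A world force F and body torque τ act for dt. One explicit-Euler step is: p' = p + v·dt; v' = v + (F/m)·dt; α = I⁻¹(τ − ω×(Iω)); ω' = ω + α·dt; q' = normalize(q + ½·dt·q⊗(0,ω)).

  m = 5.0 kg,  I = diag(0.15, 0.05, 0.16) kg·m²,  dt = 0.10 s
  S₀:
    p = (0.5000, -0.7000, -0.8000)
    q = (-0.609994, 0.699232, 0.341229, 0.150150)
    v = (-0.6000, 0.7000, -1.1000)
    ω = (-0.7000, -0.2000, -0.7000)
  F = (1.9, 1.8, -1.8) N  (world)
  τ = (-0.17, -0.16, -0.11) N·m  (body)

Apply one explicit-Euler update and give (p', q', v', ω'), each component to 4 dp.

p' = (0.4400, -0.6300, -0.9100)
q' = (-0.5761, 0.7092, 0.3661, 0.1762)
v' = (-0.5620, 0.7360, -1.1360)
ω' = (-0.8236, -0.5102, -0.7600)

linear accel F/m = (0.3800, 0.3600, -0.3600)
p' = p + v·dt = (0.4400, -0.6300, -0.9100)
new velocity v' = (-0.5620, 0.7360, -1.1360)
angular accel α = (-1.2360, -3.1020, -0.6000)
ω' = ω + α·dt = (-0.8236, -0.5102, -0.7600)
q⊗(0,ω) = (0.6628132, 0.2181655, 0.5063562, 0.5260097)
q' = normalize(q + ½dt·q⊗(0,ω)) = (-0.5761, 0.7092, 0.3661, 0.1762)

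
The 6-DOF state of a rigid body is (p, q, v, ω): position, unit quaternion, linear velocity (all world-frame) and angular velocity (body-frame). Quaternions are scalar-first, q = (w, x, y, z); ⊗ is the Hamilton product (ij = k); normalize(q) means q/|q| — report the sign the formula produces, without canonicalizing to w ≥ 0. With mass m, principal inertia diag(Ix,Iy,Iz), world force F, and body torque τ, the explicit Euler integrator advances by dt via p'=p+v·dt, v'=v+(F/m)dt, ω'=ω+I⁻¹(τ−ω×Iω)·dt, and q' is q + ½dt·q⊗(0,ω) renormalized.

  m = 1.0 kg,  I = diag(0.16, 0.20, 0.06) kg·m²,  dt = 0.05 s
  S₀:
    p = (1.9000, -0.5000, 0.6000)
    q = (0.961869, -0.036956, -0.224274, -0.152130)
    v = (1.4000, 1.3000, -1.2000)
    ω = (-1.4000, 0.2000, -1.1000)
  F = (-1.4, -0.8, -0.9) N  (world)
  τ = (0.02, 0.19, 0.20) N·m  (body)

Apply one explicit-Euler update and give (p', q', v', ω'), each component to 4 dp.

angular accel α = (-0.0675, 0.1800, 3.5200)
ω + α·dt = (-1.4034, 0.2090, -0.9240)
q⊗(0,ω) = (-0.1742266, -1.0694892, 0.3647042, -1.3794307)
q + ½dt·q⊗(0,ω), renormalized = (0.9566, -0.0636, -0.2149, -0.1864)
linear accel F/m = (-1.4000, -0.8000, -0.9000)
p' = p + v·dt = (1.9700, -0.4350, 0.5400)
new velocity v' = (1.3300, 1.2600, -1.2450)

p' = (1.9700, -0.4350, 0.5400)
q' = (0.9566, -0.0636, -0.2149, -0.1864)
v' = (1.3300, 1.2600, -1.2450)
ω' = (-1.4034, 0.2090, -0.9240)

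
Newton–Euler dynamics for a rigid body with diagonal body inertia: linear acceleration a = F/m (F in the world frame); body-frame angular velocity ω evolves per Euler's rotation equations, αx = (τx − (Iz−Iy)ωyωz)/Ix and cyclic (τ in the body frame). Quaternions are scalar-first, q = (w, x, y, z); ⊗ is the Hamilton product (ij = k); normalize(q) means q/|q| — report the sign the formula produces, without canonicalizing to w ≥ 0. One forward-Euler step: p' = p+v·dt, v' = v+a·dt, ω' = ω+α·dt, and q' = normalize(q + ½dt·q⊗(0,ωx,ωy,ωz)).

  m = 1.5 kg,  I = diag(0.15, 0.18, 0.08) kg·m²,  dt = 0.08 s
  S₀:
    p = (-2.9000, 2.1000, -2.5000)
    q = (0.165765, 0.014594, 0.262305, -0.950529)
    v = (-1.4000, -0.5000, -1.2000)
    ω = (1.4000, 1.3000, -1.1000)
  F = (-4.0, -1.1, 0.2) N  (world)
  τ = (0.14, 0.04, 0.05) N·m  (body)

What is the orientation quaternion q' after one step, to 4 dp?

q' = (0.1091, 0.0615, 0.2175, -0.9680)

Hamilton product q⊗(0,ω) = (-1.4070100, 1.1792232, -1.0991927, -0.5305963)
q + ½dt·q⊗(0,ω), renormalized = (0.1091, 0.0615, 0.2175, -0.9680)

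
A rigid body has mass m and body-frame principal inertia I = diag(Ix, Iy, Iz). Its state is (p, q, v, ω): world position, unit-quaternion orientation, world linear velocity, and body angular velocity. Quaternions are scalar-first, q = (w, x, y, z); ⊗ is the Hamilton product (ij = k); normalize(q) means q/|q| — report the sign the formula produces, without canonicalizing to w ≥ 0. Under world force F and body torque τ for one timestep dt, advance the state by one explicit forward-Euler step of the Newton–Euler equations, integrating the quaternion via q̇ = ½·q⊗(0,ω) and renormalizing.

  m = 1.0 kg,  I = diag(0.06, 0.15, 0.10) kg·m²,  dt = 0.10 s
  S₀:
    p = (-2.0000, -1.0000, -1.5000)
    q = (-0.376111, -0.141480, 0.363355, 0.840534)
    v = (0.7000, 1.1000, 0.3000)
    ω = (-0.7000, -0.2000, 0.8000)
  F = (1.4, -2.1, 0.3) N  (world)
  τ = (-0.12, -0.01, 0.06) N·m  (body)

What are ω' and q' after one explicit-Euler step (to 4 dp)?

ω×(Iω) gyroscopic = (0.0080, 0.0224, 0.0126)
(τ − ω×Iω)/I = (-2.1333, -0.2160, 0.4740)
new body rate ω' = (-0.9133, -0.2216, 0.8474)
2q̇ = q⊗(0,ω) = (-0.6987922, 0.7220685, -0.3999676, -0.0182443)
updated quaternion q' = (-0.4105, -0.1052, 0.3429, 0.8384)

ω' = (-0.9133, -0.2216, 0.8474)
q' = (-0.4105, -0.1052, 0.3429, 0.8384)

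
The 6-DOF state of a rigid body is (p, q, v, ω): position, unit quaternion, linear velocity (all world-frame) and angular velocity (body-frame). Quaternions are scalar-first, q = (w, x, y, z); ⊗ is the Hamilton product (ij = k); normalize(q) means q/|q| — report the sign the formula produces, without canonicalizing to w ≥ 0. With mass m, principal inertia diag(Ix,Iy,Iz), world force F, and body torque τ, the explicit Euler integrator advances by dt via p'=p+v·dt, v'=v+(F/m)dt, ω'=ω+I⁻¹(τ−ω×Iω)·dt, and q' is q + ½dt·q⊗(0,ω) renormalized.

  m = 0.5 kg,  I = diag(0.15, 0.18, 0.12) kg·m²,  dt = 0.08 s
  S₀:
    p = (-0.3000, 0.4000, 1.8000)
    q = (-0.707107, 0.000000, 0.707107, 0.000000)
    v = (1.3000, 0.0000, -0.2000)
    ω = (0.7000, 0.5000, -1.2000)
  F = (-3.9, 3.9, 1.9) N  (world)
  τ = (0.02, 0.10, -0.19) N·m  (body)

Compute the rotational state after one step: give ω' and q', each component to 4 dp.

ω' = (0.6915, 0.5556, -1.3337)
q' = (-0.7200, -0.0536, 0.6918, 0.0141)

(τ − ω×Iω)/I = (-0.1067, 0.6956, -1.6708)
ω' = ω + α·dt = (0.6915, 0.5556, -1.3337)
q⊗(0,ω) = (-0.3535535, -1.3435033, -0.3535535, 0.3535535)
q' = normalize(q + ½dt·q⊗(0,ω)) = (-0.7200, -0.0536, 0.6918, 0.0141)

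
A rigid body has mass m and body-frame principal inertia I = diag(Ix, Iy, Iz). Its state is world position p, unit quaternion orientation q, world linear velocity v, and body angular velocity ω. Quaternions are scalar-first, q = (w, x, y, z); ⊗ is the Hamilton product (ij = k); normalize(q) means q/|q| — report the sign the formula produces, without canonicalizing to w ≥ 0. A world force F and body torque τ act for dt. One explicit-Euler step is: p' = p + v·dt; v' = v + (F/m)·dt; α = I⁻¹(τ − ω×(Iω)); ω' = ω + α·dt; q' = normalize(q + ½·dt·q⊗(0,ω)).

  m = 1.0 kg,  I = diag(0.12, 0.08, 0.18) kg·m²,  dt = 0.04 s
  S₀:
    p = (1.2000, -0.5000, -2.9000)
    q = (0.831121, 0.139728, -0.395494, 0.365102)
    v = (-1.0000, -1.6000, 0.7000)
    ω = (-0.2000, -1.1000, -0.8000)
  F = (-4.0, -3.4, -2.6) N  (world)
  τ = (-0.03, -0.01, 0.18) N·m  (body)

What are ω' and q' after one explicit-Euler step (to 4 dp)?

ω' = (-0.2393, -1.1002, -0.7580)
q' = (0.8285, 0.1507, -0.4128, 0.3470)

α = I⁻¹(τ − ω×Iω) = (-0.9833, -0.0050, 1.0489)
ω + α·dt = (-0.2393, -1.1002, -0.7580)
q⊗(0,ω) = (-0.1150162, 0.5517832, -0.8754711, -0.8976964)
q + ½dt·q⊗(0,ω), renormalized = (0.8285, 0.1507, -0.4128, 0.3470)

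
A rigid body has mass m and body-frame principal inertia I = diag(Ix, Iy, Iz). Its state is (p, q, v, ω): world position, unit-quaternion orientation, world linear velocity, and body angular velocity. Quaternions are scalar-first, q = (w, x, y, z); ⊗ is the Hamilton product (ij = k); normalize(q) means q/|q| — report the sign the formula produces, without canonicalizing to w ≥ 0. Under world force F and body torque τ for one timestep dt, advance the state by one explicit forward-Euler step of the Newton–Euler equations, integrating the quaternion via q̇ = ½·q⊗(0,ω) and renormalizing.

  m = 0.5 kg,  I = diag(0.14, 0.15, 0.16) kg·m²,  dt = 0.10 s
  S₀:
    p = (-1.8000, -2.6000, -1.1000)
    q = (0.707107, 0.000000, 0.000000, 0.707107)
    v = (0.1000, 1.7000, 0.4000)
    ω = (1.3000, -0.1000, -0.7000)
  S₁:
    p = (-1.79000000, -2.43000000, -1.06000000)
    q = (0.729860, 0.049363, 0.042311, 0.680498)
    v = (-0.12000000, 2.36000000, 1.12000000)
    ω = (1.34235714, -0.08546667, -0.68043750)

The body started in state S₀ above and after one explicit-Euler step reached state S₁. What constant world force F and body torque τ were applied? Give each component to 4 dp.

Δv = v₁−v₀ = (-0.22000000, 0.66000000, 0.72000000)
F = m·Δv/dt = (-1.1000, 3.3000, 3.6000)
ω₁ − ω₀ = (0.04235714, 0.01453333, 0.01956250)
gyro term ω₀×Iω₀ = (0.0007, 0.0182, -0.0013)
τ = I·(Δω/dt) + ω₀×(Iω₀) = (0.0600, 0.0400, 0.0300)

F = (-1.1000, 3.3000, 3.6000)
τ = (0.0600, 0.0400, 0.0300)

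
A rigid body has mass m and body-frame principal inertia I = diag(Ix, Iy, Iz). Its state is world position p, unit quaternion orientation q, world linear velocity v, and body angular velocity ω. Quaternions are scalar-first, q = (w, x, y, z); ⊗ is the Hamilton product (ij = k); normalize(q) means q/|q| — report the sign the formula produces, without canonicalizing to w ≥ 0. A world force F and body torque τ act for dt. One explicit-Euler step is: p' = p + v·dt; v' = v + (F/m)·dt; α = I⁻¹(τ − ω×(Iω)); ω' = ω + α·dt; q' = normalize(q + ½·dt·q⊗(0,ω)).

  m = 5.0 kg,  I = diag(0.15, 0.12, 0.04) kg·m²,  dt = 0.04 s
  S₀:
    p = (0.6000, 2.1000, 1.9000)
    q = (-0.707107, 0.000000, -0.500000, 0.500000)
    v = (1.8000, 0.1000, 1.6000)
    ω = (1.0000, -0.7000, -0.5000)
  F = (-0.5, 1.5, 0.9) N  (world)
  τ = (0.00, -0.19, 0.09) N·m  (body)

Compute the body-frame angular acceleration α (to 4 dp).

precession coupling ω×(Iω) = (-0.0280, -0.0550, 0.0210)
α = I⁻¹(τ − ω×Iω) = (0.1867, -1.1250, 1.7250)

α = (0.1867, -1.1250, 1.7250)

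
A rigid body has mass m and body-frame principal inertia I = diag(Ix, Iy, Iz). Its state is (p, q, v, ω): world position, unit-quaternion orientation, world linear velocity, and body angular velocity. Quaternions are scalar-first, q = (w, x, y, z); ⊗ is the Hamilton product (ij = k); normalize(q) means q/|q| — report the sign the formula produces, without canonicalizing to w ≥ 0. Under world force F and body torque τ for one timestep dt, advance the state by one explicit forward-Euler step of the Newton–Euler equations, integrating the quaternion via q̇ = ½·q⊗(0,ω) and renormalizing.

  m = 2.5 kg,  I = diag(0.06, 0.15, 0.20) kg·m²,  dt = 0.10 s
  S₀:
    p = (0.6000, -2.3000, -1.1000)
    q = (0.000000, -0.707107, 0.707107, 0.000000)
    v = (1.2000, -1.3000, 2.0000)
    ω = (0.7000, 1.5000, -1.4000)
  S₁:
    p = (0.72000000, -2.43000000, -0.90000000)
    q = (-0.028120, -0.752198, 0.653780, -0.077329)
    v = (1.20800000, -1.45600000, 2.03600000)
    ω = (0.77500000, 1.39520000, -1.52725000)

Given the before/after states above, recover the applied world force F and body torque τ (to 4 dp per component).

F = (0.2000, -3.9000, 0.9000)
τ = (-0.0600, -0.0200, -0.1600)

Δv = v₁−v₀ = (0.00800000, -0.15600000, 0.03600000)
applied force F = (0.2000, -3.9000, 0.9000)
ω₁ − ω₀ = (0.07500000, -0.10480000, -0.12725000)
gyro term ω₀×Iω₀ = (-0.1050, 0.1372, 0.0945)
τ = I·(Δω/dt) + ω₀×(Iω₀) = (-0.0600, -0.0200, -0.1600)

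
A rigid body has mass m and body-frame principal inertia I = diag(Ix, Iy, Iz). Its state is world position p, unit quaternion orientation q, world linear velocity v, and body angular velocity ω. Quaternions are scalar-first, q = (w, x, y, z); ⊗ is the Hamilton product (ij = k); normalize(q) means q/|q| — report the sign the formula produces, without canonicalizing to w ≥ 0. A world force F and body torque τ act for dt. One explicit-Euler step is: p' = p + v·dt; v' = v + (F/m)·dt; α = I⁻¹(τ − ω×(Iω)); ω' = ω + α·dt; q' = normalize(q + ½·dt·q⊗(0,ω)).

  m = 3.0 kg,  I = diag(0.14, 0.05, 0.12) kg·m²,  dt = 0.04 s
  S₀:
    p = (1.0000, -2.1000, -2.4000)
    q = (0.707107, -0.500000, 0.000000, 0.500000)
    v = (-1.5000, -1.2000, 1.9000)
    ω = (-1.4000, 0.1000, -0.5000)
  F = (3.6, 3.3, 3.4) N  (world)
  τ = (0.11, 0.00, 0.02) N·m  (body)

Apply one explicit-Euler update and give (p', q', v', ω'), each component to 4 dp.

p' = (0.9400, -2.1480, -2.3240)
q' = (0.6978, -0.5206, -0.0176, 0.4917)
v' = (-1.4520, -1.1560, 1.9453)
ω' = (-1.3676, 0.0888, -0.4975)

ω×(Iω) gyroscopic = (-0.0035, 0.0140, 0.0126)
(τ − ω×Iω)/I = (0.8107, -0.2800, 0.0617)
ω' = ω + α·dt = (-1.3676, 0.0888, -0.4975)
2q̇ = q⊗(0,ω) = (-0.4500000, -1.0399498, -0.8792893, -0.4035535)
q' = normalize(q + ½dt·q⊗(0,ω)) = (0.6978, -0.5206, -0.0176, 0.4917)
linear accel F/m = (1.2000, 1.1000, 1.1333)
p + v·dt = (0.9400, -2.1480, -2.3240)
v + (F/m)dt = (-1.4520, -1.1560, 1.9453)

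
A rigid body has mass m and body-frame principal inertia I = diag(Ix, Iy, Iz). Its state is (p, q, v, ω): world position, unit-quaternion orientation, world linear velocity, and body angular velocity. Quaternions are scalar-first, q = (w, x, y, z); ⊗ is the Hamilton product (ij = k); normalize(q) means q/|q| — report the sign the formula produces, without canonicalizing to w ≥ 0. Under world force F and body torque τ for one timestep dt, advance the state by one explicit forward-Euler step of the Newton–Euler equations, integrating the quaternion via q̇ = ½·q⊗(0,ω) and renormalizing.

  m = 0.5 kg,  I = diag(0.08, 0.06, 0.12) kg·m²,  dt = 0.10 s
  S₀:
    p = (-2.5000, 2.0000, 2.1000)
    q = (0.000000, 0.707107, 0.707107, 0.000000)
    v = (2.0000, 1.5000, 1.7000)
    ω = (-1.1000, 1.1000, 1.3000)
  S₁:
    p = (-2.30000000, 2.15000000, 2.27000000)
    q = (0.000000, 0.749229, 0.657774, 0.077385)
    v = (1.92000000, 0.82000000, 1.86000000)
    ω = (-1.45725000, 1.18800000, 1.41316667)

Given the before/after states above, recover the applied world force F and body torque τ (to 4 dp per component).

F = (-0.4000, -3.4000, 0.8000)
τ = (-0.2000, 0.1100, 0.1600)

rate change Δω = (-0.35725000, 0.08800000, 0.11316667)
precession coupling = (0.0858, 0.0572, 0.0242)
applied torque τ = (-0.2000, 0.1100, 0.1600)
Δv = v₁−v₀ = (-0.08000000, -0.68000000, 0.16000000)
applied force F = (-0.4000, -3.4000, 0.8000)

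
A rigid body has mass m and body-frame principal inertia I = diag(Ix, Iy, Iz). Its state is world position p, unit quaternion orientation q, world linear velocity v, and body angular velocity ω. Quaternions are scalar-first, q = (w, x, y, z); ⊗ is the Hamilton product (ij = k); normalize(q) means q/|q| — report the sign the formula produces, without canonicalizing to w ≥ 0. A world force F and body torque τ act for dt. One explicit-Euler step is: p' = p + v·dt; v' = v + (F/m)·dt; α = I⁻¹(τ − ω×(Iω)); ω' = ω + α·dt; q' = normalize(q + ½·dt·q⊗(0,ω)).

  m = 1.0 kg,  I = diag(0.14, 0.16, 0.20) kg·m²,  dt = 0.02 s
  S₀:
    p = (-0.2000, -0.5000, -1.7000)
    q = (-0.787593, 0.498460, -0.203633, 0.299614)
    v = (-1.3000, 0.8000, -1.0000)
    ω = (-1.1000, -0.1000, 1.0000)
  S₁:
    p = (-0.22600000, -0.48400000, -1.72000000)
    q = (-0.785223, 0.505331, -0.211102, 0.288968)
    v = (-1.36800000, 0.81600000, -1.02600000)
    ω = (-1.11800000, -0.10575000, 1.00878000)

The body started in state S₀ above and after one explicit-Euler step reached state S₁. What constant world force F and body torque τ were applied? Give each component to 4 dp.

velocity change Δv = (-0.06800000, 0.01600000, -0.02600000)
F = m·Δv/dt = (-3.4000, 0.8000, -1.3000)
rate change Δω = (-0.01800000, -0.00575000, 0.00878000)
applied torque τ = (-0.1300, 0.0200, 0.0900)

F = (-3.4000, 0.8000, -1.3000)
τ = (-0.1300, 0.0200, 0.0900)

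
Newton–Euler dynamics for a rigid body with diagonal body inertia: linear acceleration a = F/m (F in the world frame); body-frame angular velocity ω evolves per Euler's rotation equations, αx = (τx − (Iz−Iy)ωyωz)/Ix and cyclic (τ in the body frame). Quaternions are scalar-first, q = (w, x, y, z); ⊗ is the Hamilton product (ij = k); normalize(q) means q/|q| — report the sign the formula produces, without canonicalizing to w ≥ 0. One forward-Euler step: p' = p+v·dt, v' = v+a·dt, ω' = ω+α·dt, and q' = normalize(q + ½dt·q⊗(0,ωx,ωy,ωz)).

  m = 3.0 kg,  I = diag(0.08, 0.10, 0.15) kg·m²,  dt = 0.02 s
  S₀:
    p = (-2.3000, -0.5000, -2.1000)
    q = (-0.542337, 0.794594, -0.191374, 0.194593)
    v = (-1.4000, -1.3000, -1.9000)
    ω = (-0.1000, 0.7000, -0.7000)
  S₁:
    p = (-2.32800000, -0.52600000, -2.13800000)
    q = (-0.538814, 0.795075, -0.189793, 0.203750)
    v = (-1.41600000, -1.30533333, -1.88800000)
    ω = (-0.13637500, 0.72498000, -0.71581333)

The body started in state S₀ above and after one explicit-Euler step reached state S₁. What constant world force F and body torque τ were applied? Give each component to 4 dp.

velocity change Δv = (-0.01600000, -0.00533333, 0.01200000)
applied force F = (-2.4000, -0.8000, 1.8000)
rate change Δω = (-0.03637500, 0.02498000, -0.01581333)
precession coupling = (-0.0245, -0.0049, -0.0014)
I·α + gyro = (-0.1700, 0.1200, -0.1200)

F = (-2.4000, -0.8000, 1.8000)
τ = (-0.1700, 0.1200, -0.1200)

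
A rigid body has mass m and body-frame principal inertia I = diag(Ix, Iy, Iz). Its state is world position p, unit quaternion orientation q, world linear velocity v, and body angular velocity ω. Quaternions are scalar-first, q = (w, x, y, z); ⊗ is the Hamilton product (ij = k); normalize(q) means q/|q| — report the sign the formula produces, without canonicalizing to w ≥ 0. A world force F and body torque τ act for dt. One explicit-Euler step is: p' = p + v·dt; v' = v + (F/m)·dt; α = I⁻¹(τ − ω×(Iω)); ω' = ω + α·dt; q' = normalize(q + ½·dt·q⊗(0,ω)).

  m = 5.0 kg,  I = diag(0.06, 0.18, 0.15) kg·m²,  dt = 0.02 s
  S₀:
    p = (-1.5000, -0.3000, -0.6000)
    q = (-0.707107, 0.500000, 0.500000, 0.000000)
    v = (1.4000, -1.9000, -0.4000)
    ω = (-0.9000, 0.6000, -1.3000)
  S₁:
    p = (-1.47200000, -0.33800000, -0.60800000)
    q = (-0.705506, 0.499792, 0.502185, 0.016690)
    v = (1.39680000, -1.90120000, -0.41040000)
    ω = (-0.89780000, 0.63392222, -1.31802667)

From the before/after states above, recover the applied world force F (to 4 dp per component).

F = (-0.8000, -0.3000, -2.6000)

Δv = v₁−v₀ = (-0.00320000, -0.00120000, -0.01040000)
F = m·Δv/dt = (-0.8000, -0.3000, -2.6000)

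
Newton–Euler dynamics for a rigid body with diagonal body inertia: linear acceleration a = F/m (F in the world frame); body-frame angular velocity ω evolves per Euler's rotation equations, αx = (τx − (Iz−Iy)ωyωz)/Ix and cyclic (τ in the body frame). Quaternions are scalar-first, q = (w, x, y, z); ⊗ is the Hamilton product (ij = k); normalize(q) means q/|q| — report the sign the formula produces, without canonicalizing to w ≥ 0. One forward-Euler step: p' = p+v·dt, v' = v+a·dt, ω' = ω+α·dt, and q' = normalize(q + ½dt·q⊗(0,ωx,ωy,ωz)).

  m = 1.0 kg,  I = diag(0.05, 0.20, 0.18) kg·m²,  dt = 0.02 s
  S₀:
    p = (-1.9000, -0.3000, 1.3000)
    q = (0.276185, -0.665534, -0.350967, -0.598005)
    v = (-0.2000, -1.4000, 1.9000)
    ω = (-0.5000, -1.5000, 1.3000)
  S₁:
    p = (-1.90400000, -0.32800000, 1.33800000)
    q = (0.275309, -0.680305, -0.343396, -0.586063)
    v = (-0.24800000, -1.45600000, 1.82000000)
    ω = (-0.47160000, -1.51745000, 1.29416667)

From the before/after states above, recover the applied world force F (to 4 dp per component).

F = (-2.4000, -2.8000, -4.0000)

v₁ − v₀ = (-0.04800000, -0.05600000, -0.08000000)
F = m·Δv/dt = (-2.4000, -2.8000, -4.0000)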